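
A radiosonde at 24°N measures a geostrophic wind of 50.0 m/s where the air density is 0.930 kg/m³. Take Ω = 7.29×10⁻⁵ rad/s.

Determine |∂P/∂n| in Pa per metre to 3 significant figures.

Coriolis parameter at 24°N:
f = 2Ω sin φ = 2 × 7.29×10⁻⁵ × sin 24° = 5.93×10⁻⁵ s⁻¹
Geostrophic balance rearranged: |∂P/∂n| = f ρ V_g
|∂P/∂n| = 5.93×10⁻⁵ × 0.930 × 50.0 = 2.76×10⁻³ Pa/m

2.76×10⁻³ Pa/m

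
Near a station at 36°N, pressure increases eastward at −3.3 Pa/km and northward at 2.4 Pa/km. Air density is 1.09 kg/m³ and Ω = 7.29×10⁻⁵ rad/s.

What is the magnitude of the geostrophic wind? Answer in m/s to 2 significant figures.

Coriolis parameter at 36°N:
f = 2Ω sin φ = 2 × 7.29×10⁻⁵ × sin 36° = 8.57×10⁻⁵ s⁻¹
Component geostrophic relations (x east, y north):
u_g = −(1/(fρ)) ∂P/∂y,  v_g = (1/(fρ)) ∂P/∂x
u_g = −(2.4×10⁻³)/(8.57×10⁻⁵ × 1.09) = −25.7 m/s;  v_g = (−3.3×10⁻³)/(8.57×10⁻⁵ × 1.09) = −35.3 m/s
|V_g| = √(u_g² + v_g²) = 43.7 m/s

44 m/s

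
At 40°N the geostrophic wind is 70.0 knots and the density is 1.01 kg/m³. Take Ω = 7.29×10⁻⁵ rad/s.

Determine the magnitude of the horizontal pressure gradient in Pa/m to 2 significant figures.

3.4×10⁻³ Pa/m

Coriolis parameter at 40°N:
f = 2Ω sin φ = 2 × 7.29×10⁻⁵ × sin 40° = 9.37×10⁻⁵ s⁻¹
Wind speed in SI: 70.0 knots = 36.0 m/s
Geostrophic balance rearranged: |∂P/∂n| = f ρ V_g
|∂P/∂n| = 9.37×10⁻⁵ × 1.01 × 36.0 = 3.41×10⁻³ Pa/m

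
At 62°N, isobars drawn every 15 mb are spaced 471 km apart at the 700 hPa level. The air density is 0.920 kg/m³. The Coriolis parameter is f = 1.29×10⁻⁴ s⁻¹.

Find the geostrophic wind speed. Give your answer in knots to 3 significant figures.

Pressure gradient: |∂P/∂n| = 1500 Pa / 471000 m = 3.18×10⁻³ Pa/m
Geostrophic balance (pressure-gradient force = Coriolis force):
V_g = (1/(fρ)) |∂P/∂n| = 3.18×10⁻³ / (1.29×10⁻⁴ × 0.920) = 26.8 m/s
Converting: 26.8 m/s × 1.944 = 52.2 knots

52.2 knots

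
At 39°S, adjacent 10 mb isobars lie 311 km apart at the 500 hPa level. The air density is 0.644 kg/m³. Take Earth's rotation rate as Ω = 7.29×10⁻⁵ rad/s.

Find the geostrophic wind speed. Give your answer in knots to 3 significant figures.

Coriolis parameter at 39°S:
f = 2Ω sin φ = 2 × 7.29×10⁻⁵ × sin 39° = 9.18×10⁻⁵ s⁻¹
Pressure gradient: |∂P/∂n| = 1000 Pa / 311000 m = 3.22×10⁻³ Pa/m
Geostrophic balance (pressure-gradient force = Coriolis force):
V_g = (1/(fρ)) |∂P/∂n| = 3.22×10⁻³ / (9.18×10⁻⁵ × 0.644) = 54.4 m/s
Converting: 54.4 m/s × 1.944 = 106 knots

106 knots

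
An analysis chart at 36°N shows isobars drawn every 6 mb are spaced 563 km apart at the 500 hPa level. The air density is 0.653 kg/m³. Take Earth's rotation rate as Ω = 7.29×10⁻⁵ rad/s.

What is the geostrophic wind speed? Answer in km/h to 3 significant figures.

Coriolis parameter at 36°N:
f = 2Ω sin φ = 2 × 7.29×10⁻⁵ × sin 36° = 8.57×10⁻⁵ s⁻¹
Pressure gradient: |∂P/∂n| = 600 Pa / 563000 m = 1.07×10⁻³ Pa/m
Geostrophic balance (pressure-gradient force = Coriolis force):
V_g = (1/(fρ)) |∂P/∂n| = 1.07×10⁻³ / (8.57×10⁻⁵ × 0.653) = 19.0 m/s
Converting: 19.0 m/s × 3.6 = 68.6 km/h

68.6 km/h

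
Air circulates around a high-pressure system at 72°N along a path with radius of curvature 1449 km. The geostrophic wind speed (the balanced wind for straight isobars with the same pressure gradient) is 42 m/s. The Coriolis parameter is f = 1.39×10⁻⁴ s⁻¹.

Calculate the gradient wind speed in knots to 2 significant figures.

Around a high, pressure-gradient force acts outward with centrifugal, so Coriolis balances both:
fV = (1/ρ)|∂P/∂n| + V²/R  →  V² − fR·V + fR·V_g = 0
With fR = 1.39×10⁻⁴ × 1449×10³ m = 201 m/s:
V = [fR − √((fR)² − 4 fR V_g)]/2 = [201 − √(201² − 4×201×42)]/2 = 59.7 m/s
Supergeostrophic (V > V_g = 42 m/s), as expected around a high.
Converting: 59.7 m/s × 1.944 = 120 knots

120 knots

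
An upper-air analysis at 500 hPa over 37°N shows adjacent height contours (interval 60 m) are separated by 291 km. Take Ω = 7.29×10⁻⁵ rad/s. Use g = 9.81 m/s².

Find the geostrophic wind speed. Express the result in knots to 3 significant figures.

Coriolis parameter at 37°N:
f = 2Ω sin φ = 2 × 7.29×10⁻⁵ × sin 37° = 8.77×10⁻⁵ s⁻¹
Height gradient: |∂Z/∂n| = 60 m / 291000 m = 2.06×10⁻⁴
On a pressure surface, geostrophic balance gives V_g = (g/f)|∂Z/∂n|:
V_g = 9.81 × 2.06×10⁻⁴ / 8.77×10⁻⁵ = 23.1 m/s
Converting: 23.1 m/s × 1.944 = 44.8 knots

44.8 knots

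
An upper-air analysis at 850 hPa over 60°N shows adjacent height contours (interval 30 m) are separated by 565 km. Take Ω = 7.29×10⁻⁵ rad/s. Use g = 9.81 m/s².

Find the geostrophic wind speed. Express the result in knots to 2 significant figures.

8.0 knots

Coriolis parameter at 60°N:
f = 2Ω sin φ = 2 × 7.29×10⁻⁵ × sin 60° = 1.26×10⁻⁴ s⁻¹
Height gradient: |∂Z/∂n| = 30 m / 565000 m = 5.31×10⁻⁵
On a pressure surface, geostrophic balance gives V_g = (g/f)|∂Z/∂n|:
V_g = 9.81 × 5.31×10⁻⁵ / 1.26×10⁻⁴ = 4.13 m/s
Converting: 4.13 m/s × 1.944 = 8.0 knots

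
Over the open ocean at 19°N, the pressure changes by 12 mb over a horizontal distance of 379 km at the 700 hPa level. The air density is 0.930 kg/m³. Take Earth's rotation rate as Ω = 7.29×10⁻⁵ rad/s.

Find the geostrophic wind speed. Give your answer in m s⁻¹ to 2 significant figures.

72 m s⁻¹

Coriolis parameter at 19°N:
f = 2Ω sin φ = 2 × 7.29×10⁻⁵ × sin 19° = 4.75×10⁻⁵ s⁻¹
Pressure gradient: |∂P/∂n| = 1200 Pa / 379000 m = 3.17×10⁻³ Pa/m
Geostrophic balance (pressure-gradient force = Coriolis force):
V_g = (1/(fρ)) |∂P/∂n| = 3.17×10⁻³ / (4.75×10⁻⁵ × 0.930) = 71.7 m/s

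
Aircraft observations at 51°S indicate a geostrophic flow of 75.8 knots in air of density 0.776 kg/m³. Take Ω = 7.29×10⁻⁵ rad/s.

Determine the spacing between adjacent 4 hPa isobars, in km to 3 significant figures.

Coriolis parameter at 51°S:
f = 2Ω sin φ = 2 × 7.29×10⁻⁵ × sin 51° = 1.13×10⁻⁴ s⁻¹
Wind speed in SI: 75.8 knots = 39.0 m/s
Geostrophic balance rearranged: |∂P/∂n| = f ρ V_g
|∂P/∂n| = 1.13×10⁻⁴ × 0.776 × 39.0 = 3.43×10⁻³ Pa/m
Isobar spacing: Δn = ΔP/|∂P/∂n| = 400 Pa / 3.43×10⁻³ Pa/m = 116662 m ≈ 117 km

117 km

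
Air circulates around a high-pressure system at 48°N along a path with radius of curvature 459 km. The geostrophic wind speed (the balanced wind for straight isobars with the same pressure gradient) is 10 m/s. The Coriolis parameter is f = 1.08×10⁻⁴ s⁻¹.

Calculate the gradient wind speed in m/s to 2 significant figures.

14 m/s

Around a high, pressure-gradient force acts outward with centrifugal, so Coriolis balances both:
fV = (1/ρ)|∂P/∂n| + V²/R  →  V² − fR·V + fR·V_g = 0
With fR = 1.08×10⁻⁴ × 459×10³ m = 49.6 m/s:
V = [fR − √((fR)² − 4 fR V_g)]/2 = [49.6 − √(49.6² − 4×49.6×10)]/2 = 13.9 m/s
Supergeostrophic (V > V_g = 10 m/s), as expected around a high.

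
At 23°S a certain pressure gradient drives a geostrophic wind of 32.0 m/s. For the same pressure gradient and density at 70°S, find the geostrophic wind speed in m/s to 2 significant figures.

13 m/s

With the same pressure gradient and density, V_g ∝ 1/f ∝ 1/sin φ.
V₂ = V₁ · sin φ₁ / sin φ₂ = 32.0 × sin 23° / sin 70°
V₂ = 32.0 × 0.3907/0.9397 = 13 m/s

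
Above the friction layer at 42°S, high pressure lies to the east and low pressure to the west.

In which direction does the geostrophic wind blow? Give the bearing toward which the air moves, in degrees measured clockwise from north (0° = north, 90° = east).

The pressure-gradient force points toward the west (bearing 270°).
Geostrophic balance: in the Southern Hemisphere the Coriolis force deflects motion to the left, so the geostrophic wind blows 90° to the left of the pressure-gradient force (low pressure on the right).
Rotating 270° by 90° counterclockwise gives 180° — the wind blows toward the south.

180°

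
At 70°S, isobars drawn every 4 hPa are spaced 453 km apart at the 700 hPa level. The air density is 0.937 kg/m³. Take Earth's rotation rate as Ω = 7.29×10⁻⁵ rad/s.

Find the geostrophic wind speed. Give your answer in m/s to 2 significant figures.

Coriolis parameter at 70°S:
f = 2Ω sin φ = 2 × 7.29×10⁻⁵ × sin 70° = 1.37×10⁻⁴ s⁻¹
Pressure gradient: |∂P/∂n| = 400 Pa / 453000 m = 8.83×10⁻⁴ Pa/m
Geostrophic balance (pressure-gradient force = Coriolis force):
V_g = (1/(fρ)) |∂P/∂n| = 8.83×10⁻⁴ / (1.37×10⁻⁴ × 0.937) = 6.88 m/s

6.9 m/s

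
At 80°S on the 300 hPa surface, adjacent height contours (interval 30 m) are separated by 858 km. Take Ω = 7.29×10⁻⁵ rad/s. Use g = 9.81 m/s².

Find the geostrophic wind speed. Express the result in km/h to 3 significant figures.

8.60 km/h

Coriolis parameter at 80°S:
f = 2Ω sin φ = 2 × 7.29×10⁻⁵ × sin 80° = 1.44×10⁻⁴ s⁻¹
Height gradient: |∂Z/∂n| = 30 m / 858000 m = 3.50×10⁻⁵
On a pressure surface, geostrophic balance gives V_g = (g/f)|∂Z/∂n|:
V_g = 9.81 × 3.50×10⁻⁵ / 1.44×10⁻⁴ = 2.39 m/s
Converting: 2.39 m/s × 3.6 = 8.60 km/h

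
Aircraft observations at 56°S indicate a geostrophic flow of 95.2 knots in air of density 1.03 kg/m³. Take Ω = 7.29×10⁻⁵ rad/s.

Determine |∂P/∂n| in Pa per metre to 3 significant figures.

6.10×10⁻³ Pa/m

Coriolis parameter at 56°S:
f = 2Ω sin φ = 2 × 7.29×10⁻⁵ × sin 56° = 1.21×10⁻⁴ s⁻¹
Wind speed in SI: 95.2 knots = 49.0 m/s
Geostrophic balance rearranged: |∂P/∂n| = f ρ V_g
|∂P/∂n| = 1.21×10⁻⁴ × 1.03 × 49.0 = 6.10×10⁻³ Pa/m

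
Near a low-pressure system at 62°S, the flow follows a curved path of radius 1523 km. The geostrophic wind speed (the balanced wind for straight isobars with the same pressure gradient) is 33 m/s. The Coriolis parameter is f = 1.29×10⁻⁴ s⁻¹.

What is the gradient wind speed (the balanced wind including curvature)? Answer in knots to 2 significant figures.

Around a low, centrifugal force acts outward with Coriolis, so pressure-gradient force balances both:
(1/ρ)|∂P/∂n| = fV + V²/R  →  V² + fR·V − fR·V_g = 0
With fR = 1.29×10⁻⁴ × 1523×10³ m = 196 m/s:
V = [−fR + √((fR)² + 4 fR V_g)]/2 = [−196 + √(196² + 4×196×33)]/2 = 28.8 m/s
Subgeostrophic (V < V_g = 33 m/s), as expected around a low.
Converting: 28.8 m/s × 1.944 = 56 knots

56 knots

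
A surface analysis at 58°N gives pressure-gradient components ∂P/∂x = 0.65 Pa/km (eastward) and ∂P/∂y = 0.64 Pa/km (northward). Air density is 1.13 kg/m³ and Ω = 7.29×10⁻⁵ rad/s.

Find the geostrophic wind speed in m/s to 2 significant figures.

6.5 m/s

Coriolis parameter at 58°N:
f = 2Ω sin φ = 2 × 7.29×10⁻⁵ × sin 58° = 1.24×10⁻⁴ s⁻¹
Component geostrophic relations (x east, y north):
u_g = −(1/(fρ)) ∂P/∂y,  v_g = (1/(fρ)) ∂P/∂x
u_g = −(0.64×10⁻³)/(1.24×10⁻⁴ × 1.13) = −4.58 m/s;  v_g = (0.65×10⁻³)/(1.24×10⁻⁴ × 1.13) = 4.65 m/s
|V_g| = √(u_g² + v_g²) = 6.53 m/s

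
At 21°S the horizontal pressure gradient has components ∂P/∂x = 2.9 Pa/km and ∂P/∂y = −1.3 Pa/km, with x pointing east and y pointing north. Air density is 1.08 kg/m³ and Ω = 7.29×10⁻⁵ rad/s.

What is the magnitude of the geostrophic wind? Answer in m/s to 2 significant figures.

56 m/s

Coriolis parameter at 21°S:
f = 2Ω sin φ = 2 × 7.29×10⁻⁵ × sin 21° = 5.23×10⁻⁵ s⁻¹
In the Southern Hemisphere f is negative: f = −5.23×10⁻⁵ s⁻¹.
Component geostrophic relations (x east, y north):
u_g = −(1/(fρ)) ∂P/∂y,  v_g = (1/(fρ)) ∂P/∂x
u_g = −(−1.3×10⁻³)/(−5.23×10⁻⁵ × 1.08) = −23.0 m/s;  v_g = (2.9×10⁻³)/(−5.23×10⁻⁵ × 1.08) = −51.4 m/s
|V_g| = √(u_g² + v_g²) = 56.3 m/s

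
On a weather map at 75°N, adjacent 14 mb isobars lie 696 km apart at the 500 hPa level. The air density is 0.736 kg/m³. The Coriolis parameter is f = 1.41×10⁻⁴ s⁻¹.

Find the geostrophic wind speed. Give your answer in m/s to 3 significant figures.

19.4 m/s

Pressure gradient: |∂P/∂n| = 1400 Pa / 696000 m = 2.01×10⁻³ Pa/m
Geostrophic balance (pressure-gradient force = Coriolis force):
V_g = (1/(fρ)) |∂P/∂n| = 2.01×10⁻³ / (1.41×10⁻⁴ × 0.736) = 19.4 m/s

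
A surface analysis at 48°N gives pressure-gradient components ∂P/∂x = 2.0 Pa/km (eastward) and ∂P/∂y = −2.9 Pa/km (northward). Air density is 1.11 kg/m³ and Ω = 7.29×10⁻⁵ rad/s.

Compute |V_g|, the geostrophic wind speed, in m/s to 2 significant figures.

29 m/s

Coriolis parameter at 48°N:
f = 2Ω sin φ = 2 × 7.29×10⁻⁵ × sin 48° = 1.08×10⁻⁴ s⁻¹
Component geostrophic relations (x east, y north):
u_g = −(1/(fρ)) ∂P/∂y,  v_g = (1/(fρ)) ∂P/∂x
u_g = −(−2.9×10⁻³)/(1.08×10⁻⁴ × 1.11) = 24.1 m/s;  v_g = (2.0×10⁻³)/(1.08×10⁻⁴ × 1.11) = 16.6 m/s
|V_g| = √(u_g² + v_g²) = 29.3 m/s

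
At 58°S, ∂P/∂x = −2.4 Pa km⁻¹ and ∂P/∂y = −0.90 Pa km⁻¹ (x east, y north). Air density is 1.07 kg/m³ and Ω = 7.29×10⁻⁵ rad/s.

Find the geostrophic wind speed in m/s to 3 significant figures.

Coriolis parameter at 58°S:
f = 2Ω sin φ = 2 × 7.29×10⁻⁵ × sin 58° = 1.24×10⁻⁴ s⁻¹
In the Southern Hemisphere f is negative: f = −1.24×10⁻⁴ s⁻¹.
Component geostrophic relations (x east, y north):
u_g = −(1/(fρ)) ∂P/∂y,  v_g = (1/(fρ)) ∂P/∂x
u_g = −(−0.90×10⁻³)/(−1.24×10⁻⁴ × 1.07) = −6.80 m/s;  v_g = (−2.4×10⁻³)/(−1.24×10⁻⁴ × 1.07) = 18.1 m/s
|V_g| = √(u_g² + v_g²) = 19.4 m/s

19.4 m/s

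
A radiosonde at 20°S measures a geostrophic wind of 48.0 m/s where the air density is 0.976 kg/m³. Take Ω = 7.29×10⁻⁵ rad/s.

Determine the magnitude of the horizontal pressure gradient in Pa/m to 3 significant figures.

2.34×10⁻³ Pa/m

Coriolis parameter at 20°S:
f = 2Ω sin φ = 2 × 7.29×10⁻⁵ × sin 20° = 4.99×10⁻⁵ s⁻¹
Geostrophic balance rearranged: |∂P/∂n| = f ρ V_g
|∂P/∂n| = 4.99×10⁻⁵ × 0.976 × 48.0 = 2.34×10⁻³ Pa/m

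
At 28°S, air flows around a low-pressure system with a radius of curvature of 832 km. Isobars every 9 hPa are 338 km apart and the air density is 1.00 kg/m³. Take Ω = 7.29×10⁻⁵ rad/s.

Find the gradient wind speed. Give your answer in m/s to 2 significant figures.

Coriolis parameter at 28°S:
f = 2Ω sin φ = 2 × 7.29×10⁻⁵ × sin 28° = 6.84×10⁻⁵ s⁻¹
Pressure gradient: |∂P/∂n| = 900 Pa / 338000 m = 2.66×10⁻³ Pa/m
Geostrophic speed: V_g = |∂P/∂n|/(fρ) = 2.66×10⁻³/(6.84×10⁻⁵ × 1.00) = 38.9 m/s
Around a low, centrifugal force acts outward with Coriolis, so pressure-gradient force balances both:
(1/ρ)|∂P/∂n| = fV + V²/R  →  V² + fR·V − fR·V_g = 0
With fR = 6.84×10⁻⁵ × 832×10³ m = 56.9 m/s:
V = [−fR + √((fR)² + 4 fR V_g)]/2 = [−56.9 + √(56.9² + 4×56.9×38.9)]/2 = 26.5 m/s
Subgeostrophic (V < V_g = 38.9 m/s), as expected around a low.

27 m/s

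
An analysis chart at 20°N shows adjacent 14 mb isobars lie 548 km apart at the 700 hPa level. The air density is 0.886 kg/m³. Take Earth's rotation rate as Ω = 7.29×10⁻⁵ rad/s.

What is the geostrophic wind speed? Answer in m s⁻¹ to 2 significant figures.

Coriolis parameter at 20°N:
f = 2Ω sin φ = 2 × 7.29×10⁻⁵ × sin 20° = 4.99×10⁻⁵ s⁻¹
Pressure gradient: |∂P/∂n| = 1400 Pa / 548000 m = 2.55×10⁻³ Pa/m
Geostrophic balance (pressure-gradient force = Coriolis force):
V_g = (1/(fρ)) |∂P/∂n| = 2.55×10⁻³ / (4.99×10⁻⁵ × 0.886) = 57.8 m/s

58 m s⁻¹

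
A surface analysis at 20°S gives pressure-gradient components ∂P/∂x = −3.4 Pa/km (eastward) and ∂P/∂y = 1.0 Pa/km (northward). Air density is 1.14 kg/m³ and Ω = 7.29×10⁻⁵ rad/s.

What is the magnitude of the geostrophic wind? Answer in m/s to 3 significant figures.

62.3 m/s

Coriolis parameter at 20°S:
f = 2Ω sin φ = 2 × 7.29×10⁻⁵ × sin 20° = 4.99×10⁻⁵ s⁻¹
In the Southern Hemisphere f is negative: f = −4.99×10⁻⁵ s⁻¹.
Component geostrophic relations (x east, y north):
u_g = −(1/(fρ)) ∂P/∂y,  v_g = (1/(fρ)) ∂P/∂x
u_g = −(1.0×10⁻³)/(−4.99×10⁻⁵ × 1.14) = 17.6 m/s;  v_g = (−3.4×10⁻³)/(−4.99×10⁻⁵ × 1.14) = 59.8 m/s
|V_g| = √(u_g² + v_g²) = 62.3 m/s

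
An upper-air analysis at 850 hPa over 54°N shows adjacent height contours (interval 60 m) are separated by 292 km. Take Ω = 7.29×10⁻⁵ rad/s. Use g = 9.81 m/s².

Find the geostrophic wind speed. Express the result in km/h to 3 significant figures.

Coriolis parameter at 54°N:
f = 2Ω sin φ = 2 × 7.29×10⁻⁵ × sin 54° = 1.18×10⁻⁴ s⁻¹
Height gradient: |∂Z/∂n| = 60 m / 292000 m = 2.05×10⁻⁴
On a pressure surface, geostrophic balance gives V_g = (g/f)|∂Z/∂n|:
V_g = 9.81 × 2.05×10⁻⁴ / 1.18×10⁻⁴ = 17.1 m/s
Converting: 17.1 m/s × 3.6 = 61.5 km/h

61.5 km/h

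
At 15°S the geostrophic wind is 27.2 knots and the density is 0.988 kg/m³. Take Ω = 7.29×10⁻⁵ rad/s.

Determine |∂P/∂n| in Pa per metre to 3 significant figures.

Coriolis parameter at 15°S:
f = 2Ω sin φ = 2 × 7.29×10⁻⁵ × sin 15° = 3.77×10⁻⁵ s⁻¹
Wind speed in SI: 27.2 knots = 14.0 m/s
Geostrophic balance rearranged: |∂P/∂n| = f ρ V_g
|∂P/∂n| = 3.77×10⁻⁵ × 0.988 × 14.0 = 5.22×10⁻⁴ Pa/m

5.22×10⁻⁴ Pa/m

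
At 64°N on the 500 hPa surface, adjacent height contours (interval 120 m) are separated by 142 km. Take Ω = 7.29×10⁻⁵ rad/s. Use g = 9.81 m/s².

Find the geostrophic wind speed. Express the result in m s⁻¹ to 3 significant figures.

63.3 m s⁻¹

Coriolis parameter at 64°N:
f = 2Ω sin φ = 2 × 7.29×10⁻⁵ × sin 64° = 1.31×10⁻⁴ s⁻¹
Height gradient: |∂Z/∂n| = 120 m / 142000 m = 8.45×10⁻⁴
On a pressure surface, geostrophic balance gives V_g = (g/f)|∂Z/∂n|:
V_g = 9.81 × 8.45×10⁻⁴ / 1.31×10⁻⁴ = 63.3 m/s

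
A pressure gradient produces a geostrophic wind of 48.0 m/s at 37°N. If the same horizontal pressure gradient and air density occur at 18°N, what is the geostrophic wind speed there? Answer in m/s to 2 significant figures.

With the same pressure gradient and density, V_g ∝ 1/f ∝ 1/sin φ.
V₂ = V₁ · sin φ₁ / sin φ₂ = 48.0 × sin 37° / sin 18°
V₂ = 48.0 × 0.6018/0.3090 = 93 m/s

93 m/s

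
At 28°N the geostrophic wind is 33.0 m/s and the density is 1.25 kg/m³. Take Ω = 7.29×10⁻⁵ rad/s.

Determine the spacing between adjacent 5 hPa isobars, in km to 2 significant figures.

Coriolis parameter at 28°N:
f = 2Ω sin φ = 2 × 7.29×10⁻⁵ × sin 28° = 6.84×10⁻⁵ s⁻¹
Geostrophic balance rearranged: |∂P/∂n| = f ρ V_g
|∂P/∂n| = 6.84×10⁻⁵ × 1.25 × 33.0 = 2.82×10⁻³ Pa/m
Isobar spacing: Δn = ΔP/|∂P/∂n| = 500 Pa / 2.82×10⁻³ Pa/m = 177084 m ≈ 180 km

180 km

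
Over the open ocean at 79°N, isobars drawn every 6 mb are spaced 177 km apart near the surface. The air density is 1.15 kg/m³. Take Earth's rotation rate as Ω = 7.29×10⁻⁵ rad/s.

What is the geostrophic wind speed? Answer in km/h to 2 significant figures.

74 km/h

Coriolis parameter at 79°N:
f = 2Ω sin φ = 2 × 7.29×10⁻⁵ × sin 79° = 1.43×10⁻⁴ s⁻¹
Pressure gradient: |∂P/∂n| = 600 Pa / 177000 m = 3.39×10⁻³ Pa/m
Geostrophic balance (pressure-gradient force = Coriolis force):
V_g = (1/(fρ)) |∂P/∂n| = 3.39×10⁻³ / (1.43×10⁻⁴ × 1.15) = 20.6 m/s
Converting: 20.6 m/s × 3.6 = 74 km/h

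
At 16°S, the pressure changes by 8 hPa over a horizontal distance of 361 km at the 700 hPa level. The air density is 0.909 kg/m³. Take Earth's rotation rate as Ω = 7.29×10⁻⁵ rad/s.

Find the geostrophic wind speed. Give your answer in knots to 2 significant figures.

120 knots

Coriolis parameter at 16°S:
f = 2Ω sin φ = 2 × 7.29×10⁻⁵ × sin 16° = 4.02×10⁻⁵ s⁻¹
Pressure gradient: |∂P/∂n| = 800 Pa / 361000 m = 2.22×10⁻³ Pa/m
Geostrophic balance (pressure-gradient force = Coriolis force):
V_g = (1/(fρ)) |∂P/∂n| = 2.22×10⁻³ / (4.02×10⁻⁵ × 0.909) = 60.7 m/s
Converting: 60.7 m/s × 1.944 = 120 knots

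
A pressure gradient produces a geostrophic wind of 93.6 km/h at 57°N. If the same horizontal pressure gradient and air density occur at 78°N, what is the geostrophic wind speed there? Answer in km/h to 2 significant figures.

80 km/h

With the same pressure gradient and density, V_g ∝ 1/f ∝ 1/sin φ.
V₂ = V₁ · sin φ₁ / sin φ₂ = 93.6 × sin 57° / sin 78°
V₂ = 93.6 × 0.8387/0.9781 = 80 km/h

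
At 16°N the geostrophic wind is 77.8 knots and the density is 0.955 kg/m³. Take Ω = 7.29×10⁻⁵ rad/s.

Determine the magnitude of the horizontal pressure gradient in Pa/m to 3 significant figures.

1.54×10⁻³ Pa/m

Coriolis parameter at 16°N:
f = 2Ω sin φ = 2 × 7.29×10⁻⁵ × sin 16° = 4.02×10⁻⁵ s⁻¹
Wind speed in SI: 77.8 knots = 40.0 m/s
Geostrophic balance rearranged: |∂P/∂n| = f ρ V_g
|∂P/∂n| = 4.02×10⁻⁵ × 0.955 × 40.0 = 1.54×10⁻³ Pa/m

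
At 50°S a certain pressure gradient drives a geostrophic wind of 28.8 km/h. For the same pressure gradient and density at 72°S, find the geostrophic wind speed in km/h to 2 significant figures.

23 km/h

With the same pressure gradient and density, V_g ∝ 1/f ∝ 1/sin φ.
V₂ = V₁ · sin φ₁ / sin φ₂ = 28.8 × sin 50° / sin 72°
V₂ = 28.8 × 0.7660/0.9511 = 23 km/h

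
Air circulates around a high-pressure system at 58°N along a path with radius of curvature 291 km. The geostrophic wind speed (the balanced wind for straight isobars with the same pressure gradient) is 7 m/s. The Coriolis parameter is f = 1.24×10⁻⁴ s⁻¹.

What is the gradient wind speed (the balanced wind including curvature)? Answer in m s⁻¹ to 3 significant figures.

9.50 m s⁻¹

Around a high, pressure-gradient force acts outward with centrifugal, so Coriolis balances both:
fV = (1/ρ)|∂P/∂n| + V²/R  →  V² − fR·V + fR·V_g = 0
With fR = 1.24×10⁻⁴ × 291×10³ m = 36.1 m/s:
V = [fR − √((fR)² − 4 fR V_g)]/2 = [36.1 − √(36.1² − 4×36.1×7)]/2 = 9.5 m/s
Supergeostrophic (V > V_g = 7 m/s), as expected around a high.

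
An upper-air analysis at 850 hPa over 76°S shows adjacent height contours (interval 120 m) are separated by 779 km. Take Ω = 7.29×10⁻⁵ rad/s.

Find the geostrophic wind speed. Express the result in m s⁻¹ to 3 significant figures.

Coriolis parameter at 76°S:
f = 2Ω sin φ = 2 × 7.29×10⁻⁵ × sin 76° = 1.41×10⁻⁴ s⁻¹
Height gradient: |∂Z/∂n| = 120 m / 779000 m = 1.54×10⁻⁴
On a pressure surface, geostrophic balance gives V_g = (g/f)|∂Z/∂n|:
V_g = 9.81 × 1.54×10⁻⁴ / 1.41×10⁻⁴ = 10.7 m/s

10.7 m s⁻¹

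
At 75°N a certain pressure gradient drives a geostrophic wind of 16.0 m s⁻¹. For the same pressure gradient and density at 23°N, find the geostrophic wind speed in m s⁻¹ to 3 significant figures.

39.6 m s⁻¹

With the same pressure gradient and density, V_g ∝ 1/f ∝ 1/sin φ.
V₂ = V₁ · sin φ₁ / sin φ₂ = 16.0 × sin 75° / sin 23°
V₂ = 16.0 × 0.9659/0.3907 = 39.6 m s⁻¹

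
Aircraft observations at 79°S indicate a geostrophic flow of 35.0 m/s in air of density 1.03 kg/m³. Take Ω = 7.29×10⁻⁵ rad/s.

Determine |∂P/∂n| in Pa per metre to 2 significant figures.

Coriolis parameter at 79°S:
f = 2Ω sin φ = 2 × 7.29×10⁻⁵ × sin 79° = 1.43×10⁻⁴ s⁻¹
Geostrophic balance rearranged: |∂P/∂n| = f ρ V_g
|∂P/∂n| = 1.43×10⁻⁴ × 1.03 × 35.0 = 5.16×10⁻³ Pa/m

5.2×10⁻³ Pa/m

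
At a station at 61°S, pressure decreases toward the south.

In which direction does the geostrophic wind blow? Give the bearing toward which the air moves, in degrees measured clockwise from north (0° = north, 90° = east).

The pressure-gradient force points toward the south (bearing 180°).
Geostrophic balance: in the Southern Hemisphere the Coriolis force deflects motion to the left, so the geostrophic wind blows 90° to the left of the pressure-gradient force (low pressure on the right).
Rotating 180° by 90° counterclockwise gives 090° — the wind blows toward the east.

090°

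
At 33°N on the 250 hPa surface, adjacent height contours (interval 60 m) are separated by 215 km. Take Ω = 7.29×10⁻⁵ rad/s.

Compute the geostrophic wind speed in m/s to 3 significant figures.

Coriolis parameter at 33°N:
f = 2Ω sin φ = 2 × 7.29×10⁻⁵ × sin 33° = 7.94×10⁻⁵ s⁻¹
Height gradient: |∂Z/∂n| = 60 m / 215000 m = 2.79×10⁻⁴
On a pressure surface, geostrophic balance gives V_g = (g/f)|∂Z/∂n|:
V_g = 9.81 × 2.79×10⁻⁴ / 7.94×10⁻⁵ = 34.5 m/s

34.5 m/s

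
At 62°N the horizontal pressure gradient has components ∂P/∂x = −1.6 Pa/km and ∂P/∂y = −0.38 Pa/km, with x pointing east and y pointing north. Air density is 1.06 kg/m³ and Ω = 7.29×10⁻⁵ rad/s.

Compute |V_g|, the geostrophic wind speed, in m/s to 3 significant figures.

12.1 m/s

Coriolis parameter at 62°N:
f = 2Ω sin φ = 2 × 7.29×10⁻⁵ × sin 62° = 1.29×10⁻⁴ s⁻¹
Component geostrophic relations (x east, y north):
u_g = −(1/(fρ)) ∂P/∂y,  v_g = (1/(fρ)) ∂P/∂x
u_g = −(−0.38×10⁻³)/(1.29×10⁻⁴ × 1.06) = 2.78 m/s;  v_g = (−1.6×10⁻³)/(1.29×10⁻⁴ × 1.06) = −11.7 m/s
|V_g| = √(u_g² + v_g²) = 12.1 m/s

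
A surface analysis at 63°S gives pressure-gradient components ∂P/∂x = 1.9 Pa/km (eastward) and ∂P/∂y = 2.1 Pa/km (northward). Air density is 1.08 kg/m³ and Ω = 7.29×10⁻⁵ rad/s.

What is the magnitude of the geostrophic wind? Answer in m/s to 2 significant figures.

Coriolis parameter at 63°S:
f = 2Ω sin φ = 2 × 7.29×10⁻⁵ × sin 63° = 1.30×10⁻⁴ s⁻¹
In the Southern Hemisphere f is negative: f = −1.30×10⁻⁴ s⁻¹.
Component geostrophic relations (x east, y north):
u_g = −(1/(fρ)) ∂P/∂y,  v_g = (1/(fρ)) ∂P/∂x
u_g = −(2.1×10⁻³)/(−1.30×10⁻⁴ × 1.08) = 15.0 m/s;  v_g = (1.9×10⁻³)/(−1.30×10⁻⁴ × 1.08) = −13.5 m/s
|V_g| = √(u_g² + v_g²) = 20.2 m/s

20 m/s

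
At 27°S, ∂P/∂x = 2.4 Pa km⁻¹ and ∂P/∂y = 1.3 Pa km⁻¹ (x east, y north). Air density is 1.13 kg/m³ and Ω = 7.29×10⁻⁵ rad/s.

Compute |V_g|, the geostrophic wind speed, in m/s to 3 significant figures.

Coriolis parameter at 27°S:
f = 2Ω sin φ = 2 × 7.29×10⁻⁵ × sin 27° = 6.62×10⁻⁵ s⁻¹
In the Southern Hemisphere f is negative: f = −6.62×10⁻⁵ s⁻¹.
Component geostrophic relations (x east, y north):
u_g = −(1/(fρ)) ∂P/∂y,  v_g = (1/(fρ)) ∂P/∂x
u_g = −(1.3×10⁻³)/(−6.62×10⁻⁵ × 1.13) = 17.4 m/s;  v_g = (2.4×10⁻³)/(−6.62×10⁻⁵ × 1.13) = −32.1 m/s
|V_g| = √(u_g² + v_g²) = 36.5 m/s

36.5 m/s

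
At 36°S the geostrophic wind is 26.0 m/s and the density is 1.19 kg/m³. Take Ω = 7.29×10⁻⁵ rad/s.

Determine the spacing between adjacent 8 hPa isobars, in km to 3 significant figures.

Coriolis parameter at 36°S:
f = 2Ω sin φ = 2 × 7.29×10⁻⁵ × sin 36° = 8.57×10⁻⁵ s⁻¹
Geostrophic balance rearranged: |∂P/∂n| = f ρ V_g
|∂P/∂n| = 8.57×10⁻⁵ × 1.19 × 26.0 = 2.65×10⁻³ Pa/m
Isobar spacing: Δn = ΔP/|∂P/∂n| = 800 Pa / 2.65×10⁻³ Pa/m = 301713 m ≈ 302 km

302 km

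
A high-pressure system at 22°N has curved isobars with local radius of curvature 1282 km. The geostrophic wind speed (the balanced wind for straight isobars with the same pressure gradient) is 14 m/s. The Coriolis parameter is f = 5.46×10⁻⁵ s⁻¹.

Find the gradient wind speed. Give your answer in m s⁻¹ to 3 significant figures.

Around a high, pressure-gradient force acts outward with centrifugal, so Coriolis balances both:
fV = (1/ρ)|∂P/∂n| + V²/R  →  V² − fR·V + fR·V_g = 0
With fR = 5.46×10⁻⁵ × 1282×10³ m = 70.0 m/s:
V = [fR − √((fR)² − 4 fR V_g)]/2 = [70.0 − √(70.0² − 4×70.0×14)]/2 = 19.3 m/s
Supergeostrophic (V > V_g = 14 m/s), as expected around a high.

19.3 m s⁻¹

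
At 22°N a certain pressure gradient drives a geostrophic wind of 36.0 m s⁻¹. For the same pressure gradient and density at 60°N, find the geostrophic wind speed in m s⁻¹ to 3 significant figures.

15.6 m s⁻¹

With the same pressure gradient and density, V_g ∝ 1/f ∝ 1/sin φ.
V₂ = V₁ · sin φ₁ / sin φ₂ = 36.0 × sin 22° / sin 60°
V₂ = 36.0 × 0.3746/0.8660 = 15.6 m s⁻¹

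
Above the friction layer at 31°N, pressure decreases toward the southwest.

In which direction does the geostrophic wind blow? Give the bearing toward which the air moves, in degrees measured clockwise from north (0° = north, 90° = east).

315°

The pressure-gradient force points toward the southwest (bearing 225°).
Geostrophic balance: in the Northern Hemisphere the Coriolis force deflects motion to the right, so the geostrophic wind blows 90° to the right of the pressure-gradient force (low pressure on the left).
Rotating 225° by 90° clockwise gives 315° — the wind blows toward the northwest.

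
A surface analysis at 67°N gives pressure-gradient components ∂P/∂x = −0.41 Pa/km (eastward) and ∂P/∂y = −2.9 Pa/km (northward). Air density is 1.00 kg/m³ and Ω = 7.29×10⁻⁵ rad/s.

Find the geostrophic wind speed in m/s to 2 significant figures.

22 m/s

Coriolis parameter at 67°N:
f = 2Ω sin φ = 2 × 7.29×10⁻⁵ × sin 67° = 1.34×10⁻⁴ s⁻¹
Component geostrophic relations (x east, y north):
u_g = −(1/(fρ)) ∂P/∂y,  v_g = (1/(fρ)) ∂P/∂x
u_g = −(−2.9×10⁻³)/(1.34×10⁻⁴ × 1.00) = 21.6 m/s;  v_g = (−0.41×10⁻³)/(1.34×10⁻⁴ × 1.00) = −3.05 m/s
|V_g| = √(u_g² + v_g²) = 21.8 m/s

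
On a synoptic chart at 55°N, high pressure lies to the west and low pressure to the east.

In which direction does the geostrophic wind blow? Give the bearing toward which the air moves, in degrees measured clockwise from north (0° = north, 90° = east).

180°

The pressure-gradient force points toward the east (bearing 090°).
Geostrophic balance: in the Northern Hemisphere the Coriolis force deflects motion to the right, so the geostrophic wind blows 90° to the right of the pressure-gradient force (low pressure on the left).
Rotating 090° by 90° clockwise gives 180° — the wind blows toward the south.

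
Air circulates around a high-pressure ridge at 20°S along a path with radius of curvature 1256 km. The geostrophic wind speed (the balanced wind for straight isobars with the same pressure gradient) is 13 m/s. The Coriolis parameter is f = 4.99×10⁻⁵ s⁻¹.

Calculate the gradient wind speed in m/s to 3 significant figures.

Around a high, pressure-gradient force acts outward with centrifugal, so Coriolis balances both:
fV = (1/ρ)|∂P/∂n| + V²/R  →  V² − fR·V + fR·V_g = 0
With fR = 4.99×10⁻⁵ × 1256×10³ m = 62.7 m/s:
V = [fR − √((fR)² − 4 fR V_g)]/2 = [62.7 − √(62.7² − 4×62.7×13)]/2 = 18.4 m/s
Supergeostrophic (V > V_g = 13 m/s), as expected around a high.

18.4 m/s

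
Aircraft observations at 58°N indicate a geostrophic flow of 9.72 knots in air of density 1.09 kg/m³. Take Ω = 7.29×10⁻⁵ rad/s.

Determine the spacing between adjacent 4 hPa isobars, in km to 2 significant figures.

Coriolis parameter at 58°N:
f = 2Ω sin φ = 2 × 7.29×10⁻⁵ × sin 58° = 1.24×10⁻⁴ s⁻¹
Wind speed in SI: 9.72 knots = 5.00 m/s
Geostrophic balance rearranged: |∂P/∂n| = f ρ V_g
|∂P/∂n| = 1.24×10⁻⁴ × 1.09 × 5.00 = 6.74×10⁻⁴ Pa/m
Isobar spacing: Δn = ΔP/|∂P/∂n| = 400 Pa / 6.74×10⁻⁴ Pa/m = 593542 m ≈ 590 km

590 km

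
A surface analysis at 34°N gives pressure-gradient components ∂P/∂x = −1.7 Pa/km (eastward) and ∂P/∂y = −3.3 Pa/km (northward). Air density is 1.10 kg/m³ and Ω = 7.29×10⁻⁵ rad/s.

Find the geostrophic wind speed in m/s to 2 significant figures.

41 m/s

Coriolis parameter at 34°N:
f = 2Ω sin φ = 2 × 7.29×10⁻⁵ × sin 34° = 8.15×10⁻⁵ s⁻¹
Component geostrophic relations (x east, y north):
u_g = −(1/(fρ)) ∂P/∂y,  v_g = (1/(fρ)) ∂P/∂x
u_g = −(−3.3×10⁻³)/(8.15×10⁻⁵ × 1.10) = 36.8 m/s;  v_g = (−1.7×10⁻³)/(8.15×10⁻⁵ × 1.10) = −19.0 m/s
|V_g| = √(u_g² + v_g²) = 41.4 m/s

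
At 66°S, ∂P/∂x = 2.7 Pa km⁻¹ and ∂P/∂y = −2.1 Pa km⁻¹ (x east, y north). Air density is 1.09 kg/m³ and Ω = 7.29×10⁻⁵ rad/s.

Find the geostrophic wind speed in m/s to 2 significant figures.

Coriolis parameter at 66°S:
f = 2Ω sin φ = 2 × 7.29×10⁻⁵ × sin 66° = 1.33×10⁻⁴ s⁻¹
In the Southern Hemisphere f is negative: f = −1.33×10⁻⁴ s⁻¹.
Component geostrophic relations (x east, y north):
u_g = −(1/(fρ)) ∂P/∂y,  v_g = (1/(fρ)) ∂P/∂x
u_g = −(−2.1×10⁻³)/(−1.33×10⁻⁴ × 1.09) = −14.5 m/s;  v_g = (2.7×10⁻³)/(−1.33×10⁻⁴ × 1.09) = −18.6 m/s
|V_g| = √(u_g² + v_g²) = 23.6 m/s

24 m/s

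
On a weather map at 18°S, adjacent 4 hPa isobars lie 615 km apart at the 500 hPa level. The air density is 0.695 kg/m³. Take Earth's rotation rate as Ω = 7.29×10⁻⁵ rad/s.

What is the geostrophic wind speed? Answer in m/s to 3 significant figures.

Coriolis parameter at 18°S:
f = 2Ω sin φ = 2 × 7.29×10⁻⁵ × sin 18° = 4.51×10⁻⁵ s⁻¹
Pressure gradient: |∂P/∂n| = 400 Pa / 615000 m = 6.50×10⁻⁴ Pa/m
Geostrophic balance (pressure-gradient force = Coriolis force):
V_g = (1/(fρ)) |∂P/∂n| = 6.50×10⁻⁴ / (4.51×10⁻⁵ × 0.695) = 20.8 m/s

20.8 m/s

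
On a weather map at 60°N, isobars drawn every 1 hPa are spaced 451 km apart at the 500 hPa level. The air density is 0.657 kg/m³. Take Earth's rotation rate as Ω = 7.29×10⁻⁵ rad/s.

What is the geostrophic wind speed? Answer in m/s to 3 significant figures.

2.67 m/s

Coriolis parameter at 60°N:
f = 2Ω sin φ = 2 × 7.29×10⁻⁵ × sin 60° = 1.26×10⁻⁴ s⁻¹
Pressure gradient: |∂P/∂n| = 100 Pa / 451000 m = 2.22×10⁻⁴ Pa/m
Geostrophic balance (pressure-gradient force = Coriolis force):
V_g = (1/(fρ)) |∂P/∂n| = 2.22×10⁻⁴ / (1.26×10⁻⁴ × 0.657) = 2.67 m/s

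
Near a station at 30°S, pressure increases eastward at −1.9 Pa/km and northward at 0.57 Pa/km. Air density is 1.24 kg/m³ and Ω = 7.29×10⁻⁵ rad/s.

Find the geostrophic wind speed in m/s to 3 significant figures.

Coriolis parameter at 30°S:
f = 2Ω sin φ = 2 × 7.29×10⁻⁵ × sin 30° = 7.29×10⁻⁵ s⁻¹
In the Southern Hemisphere f is negative: f = −7.29×10⁻⁵ s⁻¹.
Component geostrophic relations (x east, y north):
u_g = −(1/(fρ)) ∂P/∂y,  v_g = (1/(fρ)) ∂P/∂x
u_g = −(0.57×10⁻³)/(−7.29×10⁻⁵ × 1.24) = 6.31 m/s;  v_g = (−1.9×10⁻³)/(−7.29×10⁻⁵ × 1.24) = 21.0 m/s
|V_g| = √(u_g² + v_g²) = 21.9 m/s

21.9 m/s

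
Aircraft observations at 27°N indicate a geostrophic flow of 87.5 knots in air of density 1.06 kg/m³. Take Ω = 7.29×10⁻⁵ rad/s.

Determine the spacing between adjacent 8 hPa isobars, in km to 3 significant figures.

253 km

Coriolis parameter at 27°N:
f = 2Ω sin φ = 2 × 7.29×10⁻⁵ × sin 27° = 6.62×10⁻⁵ s⁻¹
Wind speed in SI: 87.5 knots = 45.0 m/s
Geostrophic balance rearranged: |∂P/∂n| = f ρ V_g
|∂P/∂n| = 6.62×10⁻⁵ × 1.06 × 45.0 = 3.16×10⁻³ Pa/m
Isobar spacing: Δn = ΔP/|∂P/∂n| = 800 Pa / 3.16×10⁻³ Pa/m = 253299 m ≈ 253 km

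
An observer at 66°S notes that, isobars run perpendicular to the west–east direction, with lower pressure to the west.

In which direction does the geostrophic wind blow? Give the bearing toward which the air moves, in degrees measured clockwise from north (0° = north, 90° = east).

The pressure-gradient force points toward the west (bearing 270°).
Geostrophic balance: in the Southern Hemisphere the Coriolis force deflects motion to the left, so the geostrophic wind blows 90° to the left of the pressure-gradient force (low pressure on the right).
Rotating 270° by 90° counterclockwise gives 180° — the wind blows toward the south.

180°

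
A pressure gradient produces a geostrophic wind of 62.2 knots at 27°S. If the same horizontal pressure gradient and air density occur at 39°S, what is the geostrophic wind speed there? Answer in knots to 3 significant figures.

With the same pressure gradient and density, V_g ∝ 1/f ∝ 1/sin φ.
V₂ = V₁ · sin φ₁ / sin φ₂ = 62.2 × sin 27° / sin 39°
V₂ = 62.2 × 0.4540/0.6293 = 44.9 knots

44.9 knots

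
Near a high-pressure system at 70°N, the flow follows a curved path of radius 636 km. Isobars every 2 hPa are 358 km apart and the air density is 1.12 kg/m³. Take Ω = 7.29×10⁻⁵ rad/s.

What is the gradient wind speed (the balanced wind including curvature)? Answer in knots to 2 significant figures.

7.4 knots

Coriolis parameter at 70°N:
f = 2Ω sin φ = 2 × 7.29×10⁻⁵ × sin 70° = 1.37×10⁻⁴ s⁻¹
Pressure gradient: |∂P/∂n| = 200 Pa / 358000 m = 5.59×10⁻⁴ Pa/m
Geostrophic speed: V_g = |∂P/∂n|/(fρ) = 5.59×10⁻⁴/(1.37×10⁻⁴ × 1.12) = 3.64 m/s
Around a high, pressure-gradient force acts outward with centrifugal, so Coriolis balances both:
fV = (1/ρ)|∂P/∂n| + V²/R  →  V² − fR·V + fR·V_g = 0
With fR = 1.37×10⁻⁴ × 636×10³ m = 87.1 m/s:
V = [fR − √((fR)² − 4 fR V_g)]/2 = [87.1 − √(87.1² − 4×87.1×3.64)]/2 = 3.81 m/s
Supergeostrophic (V > V_g = 3.64 m/s), as expected around a high.
Converting: 3.81 m/s × 1.944 = 7.4 knots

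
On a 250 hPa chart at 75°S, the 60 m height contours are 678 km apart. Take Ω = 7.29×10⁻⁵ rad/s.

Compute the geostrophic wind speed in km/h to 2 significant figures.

Coriolis parameter at 75°S:
f = 2Ω sin φ = 2 × 7.29×10⁻⁵ × sin 75° = 1.41×10⁻⁴ s⁻¹
Height gradient: |∂Z/∂n| = 60 m / 678000 m = 8.85×10⁻⁵
On a pressure surface, geostrophic balance gives V_g = (g/f)|∂Z/∂n|:
V_g = 9.81 × 8.85×10⁻⁵ / 1.41×10⁻⁴ = 6.16 m/s
Converting: 6.16 m/s × 3.6 = 22 km/h

22 km/h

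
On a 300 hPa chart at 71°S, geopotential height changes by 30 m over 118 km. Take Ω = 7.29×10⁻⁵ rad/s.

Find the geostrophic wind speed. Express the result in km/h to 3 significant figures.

Coriolis parameter at 71°S:
f = 2Ω sin φ = 2 × 7.29×10⁻⁵ × sin 71° = 1.38×10⁻⁴ s⁻¹
Height gradient: |∂Z/∂n| = 30 m / 118000 m = 2.54×10⁻⁴
On a pressure surface, geostrophic balance gives V_g = (g/f)|∂Z/∂n|:
V_g = 9.81 × 2.54×10⁻⁴ / 1.38×10⁻⁴ = 18.1 m/s
Converting: 18.1 m/s × 3.6 = 65.1 km/h

65.1 km/h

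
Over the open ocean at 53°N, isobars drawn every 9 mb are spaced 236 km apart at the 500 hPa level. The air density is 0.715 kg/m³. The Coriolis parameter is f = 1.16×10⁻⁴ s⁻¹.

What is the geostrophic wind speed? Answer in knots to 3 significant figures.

89.4 knots

Pressure gradient: |∂P/∂n| = 900 Pa / 236000 m = 3.81×10⁻³ Pa/m
Geostrophic balance (pressure-gradient force = Coriolis force):
V_g = (1/(fρ)) |∂P/∂n| = 3.81×10⁻³ / (1.16×10⁻⁴ × 0.715) = 46.0 m/s
Converting: 46.0 m/s × 1.944 = 89.4 knots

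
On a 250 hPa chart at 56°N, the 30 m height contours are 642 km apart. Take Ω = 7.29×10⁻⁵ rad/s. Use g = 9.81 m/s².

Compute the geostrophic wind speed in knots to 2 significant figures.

7.4 knots

Coriolis parameter at 56°N:
f = 2Ω sin φ = 2 × 7.29×10⁻⁵ × sin 56° = 1.21×10⁻⁴ s⁻¹
Height gradient: |∂Z/∂n| = 30 m / 642000 m = 4.67×10⁻⁵
On a pressure surface, geostrophic balance gives V_g = (g/f)|∂Z/∂n|:
V_g = 9.81 × 4.67×10⁻⁵ / 1.21×10⁻⁴ = 3.79 m/s
Converting: 3.79 m/s × 1.944 = 7.4 knots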